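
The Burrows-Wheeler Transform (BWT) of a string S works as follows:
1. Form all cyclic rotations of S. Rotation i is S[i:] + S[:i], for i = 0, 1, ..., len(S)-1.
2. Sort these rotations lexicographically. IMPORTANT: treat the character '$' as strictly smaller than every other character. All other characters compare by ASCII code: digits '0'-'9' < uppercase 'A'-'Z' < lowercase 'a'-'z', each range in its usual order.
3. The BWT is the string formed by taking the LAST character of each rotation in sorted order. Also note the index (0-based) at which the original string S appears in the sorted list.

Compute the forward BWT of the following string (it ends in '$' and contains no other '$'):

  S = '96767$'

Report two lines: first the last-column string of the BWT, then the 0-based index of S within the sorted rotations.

All 6 rotations (rotation i = S[i:]+S[:i]):
  rot[0] = 96767$
  rot[1] = 6767$9
  rot[2] = 767$96
  rot[3] = 67$967
  rot[4] = 7$9676
  rot[5] = $96767
Sorted (with $ < everything):
  sorted[0] = $96767  (last char: '7')
  sorted[1] = 67$967  (last char: '7')
  sorted[2] = 6767$9  (last char: '9')
  sorted[3] = 7$9676  (last char: '6')
  sorted[4] = 767$96  (last char: '6')
  sorted[5] = 96767$  (last char: '$')
Last column: 77966$
Original string S is at sorted index 5

Answer: 77966$
5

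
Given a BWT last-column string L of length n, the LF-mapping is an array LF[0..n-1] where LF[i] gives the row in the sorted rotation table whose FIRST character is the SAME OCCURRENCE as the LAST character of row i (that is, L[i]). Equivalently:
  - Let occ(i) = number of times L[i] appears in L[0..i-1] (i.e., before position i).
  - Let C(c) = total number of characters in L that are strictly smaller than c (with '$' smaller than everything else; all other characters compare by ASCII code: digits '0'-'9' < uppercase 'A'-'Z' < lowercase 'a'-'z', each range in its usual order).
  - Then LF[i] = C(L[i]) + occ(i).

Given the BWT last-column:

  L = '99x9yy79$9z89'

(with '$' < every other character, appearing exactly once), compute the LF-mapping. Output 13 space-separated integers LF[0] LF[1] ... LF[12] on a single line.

Char counts: '$':1, '7':1, '8':1, '9':6, 'x':1, 'y':2, 'z':1
C (first-col start): C('$')=0, C('7')=1, C('8')=2, C('9')=3, C('x')=9, C('y')=10, C('z')=12
L[0]='9': occ=0, LF[0]=C('9')+0=3+0=3
L[1]='9': occ=1, LF[1]=C('9')+1=3+1=4
L[2]='x': occ=0, LF[2]=C('x')+0=9+0=9
L[3]='9': occ=2, LF[3]=C('9')+2=3+2=5
L[4]='y': occ=0, LF[4]=C('y')+0=10+0=10
L[5]='y': occ=1, LF[5]=C('y')+1=10+1=11
L[6]='7': occ=0, LF[6]=C('7')+0=1+0=1
L[7]='9': occ=3, LF[7]=C('9')+3=3+3=6
L[8]='$': occ=0, LF[8]=C('$')+0=0+0=0
L[9]='9': occ=4, LF[9]=C('9')+4=3+4=7
L[10]='z': occ=0, LF[10]=C('z')+0=12+0=12
L[11]='8': occ=0, LF[11]=C('8')+0=2+0=2
L[12]='9': occ=5, LF[12]=C('9')+5=3+5=8

Answer: 3 4 9 5 10 11 1 6 0 7 12 2 8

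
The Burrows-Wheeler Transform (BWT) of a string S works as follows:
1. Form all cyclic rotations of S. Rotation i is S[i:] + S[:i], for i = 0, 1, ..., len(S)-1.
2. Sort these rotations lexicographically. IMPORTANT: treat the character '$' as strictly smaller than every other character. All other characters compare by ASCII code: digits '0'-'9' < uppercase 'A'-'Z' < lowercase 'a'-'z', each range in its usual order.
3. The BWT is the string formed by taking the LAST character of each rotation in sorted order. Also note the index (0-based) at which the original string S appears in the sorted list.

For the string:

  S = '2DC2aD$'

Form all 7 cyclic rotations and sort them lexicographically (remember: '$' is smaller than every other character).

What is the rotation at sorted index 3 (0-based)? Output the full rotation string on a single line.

All 7 rotations (rotation i = S[i:]+S[:i]):
  rot[0] = 2DC2aD$
  rot[1] = DC2aD$2
  rot[2] = C2aD$2D
  rot[3] = 2aD$2DC
  rot[4] = aD$2DC2
  rot[5] = D$2DC2a
  rot[6] = $2DC2aD
Sorted (with $ < everything):
  sorted[0] = $2DC2aD
  sorted[1] = 2DC2aD$
  sorted[2] = 2aD$2DC
  sorted[3] = C2aD$2D
  sorted[4] = D$2DC2a
  sorted[5] = DC2aD$2
  sorted[6] = aD$2DC2
sorted[3] = C2aD$2D

Answer: C2aD$2D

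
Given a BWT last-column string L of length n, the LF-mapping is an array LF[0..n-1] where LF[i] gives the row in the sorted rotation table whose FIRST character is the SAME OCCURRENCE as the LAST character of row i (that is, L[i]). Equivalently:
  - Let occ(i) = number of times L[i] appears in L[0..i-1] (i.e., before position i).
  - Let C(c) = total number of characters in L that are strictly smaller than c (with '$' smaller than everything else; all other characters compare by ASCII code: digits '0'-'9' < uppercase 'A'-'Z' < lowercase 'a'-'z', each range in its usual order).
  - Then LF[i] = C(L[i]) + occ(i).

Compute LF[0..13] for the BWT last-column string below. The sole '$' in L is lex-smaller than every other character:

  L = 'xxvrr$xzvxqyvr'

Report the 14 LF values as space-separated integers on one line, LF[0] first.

Char counts: '$':1, 'q':1, 'r':3, 'v':3, 'x':4, 'y':1, 'z':1
C (first-col start): C('$')=0, C('q')=1, C('r')=2, C('v')=5, C('x')=8, C('y')=12, C('z')=13
L[0]='x': occ=0, LF[0]=C('x')+0=8+0=8
L[1]='x': occ=1, LF[1]=C('x')+1=8+1=9
L[2]='v': occ=0, LF[2]=C('v')+0=5+0=5
L[3]='r': occ=0, LF[3]=C('r')+0=2+0=2
L[4]='r': occ=1, LF[4]=C('r')+1=2+1=3
L[5]='$': occ=0, LF[5]=C('$')+0=0+0=0
L[6]='x': occ=2, LF[6]=C('x')+2=8+2=10
L[7]='z': occ=0, LF[7]=C('z')+0=13+0=13
L[8]='v': occ=1, LF[8]=C('v')+1=5+1=6
L[9]='x': occ=3, LF[9]=C('x')+3=8+3=11
L[10]='q': occ=0, LF[10]=C('q')+0=1+0=1
L[11]='y': occ=0, LF[11]=C('y')+0=12+0=12
L[12]='v': occ=2, LF[12]=C('v')+2=5+2=7
L[13]='r': occ=2, LF[13]=C('r')+2=2+2=4

Answer: 8 9 5 2 3 0 10 13 6 11 1 12 7 4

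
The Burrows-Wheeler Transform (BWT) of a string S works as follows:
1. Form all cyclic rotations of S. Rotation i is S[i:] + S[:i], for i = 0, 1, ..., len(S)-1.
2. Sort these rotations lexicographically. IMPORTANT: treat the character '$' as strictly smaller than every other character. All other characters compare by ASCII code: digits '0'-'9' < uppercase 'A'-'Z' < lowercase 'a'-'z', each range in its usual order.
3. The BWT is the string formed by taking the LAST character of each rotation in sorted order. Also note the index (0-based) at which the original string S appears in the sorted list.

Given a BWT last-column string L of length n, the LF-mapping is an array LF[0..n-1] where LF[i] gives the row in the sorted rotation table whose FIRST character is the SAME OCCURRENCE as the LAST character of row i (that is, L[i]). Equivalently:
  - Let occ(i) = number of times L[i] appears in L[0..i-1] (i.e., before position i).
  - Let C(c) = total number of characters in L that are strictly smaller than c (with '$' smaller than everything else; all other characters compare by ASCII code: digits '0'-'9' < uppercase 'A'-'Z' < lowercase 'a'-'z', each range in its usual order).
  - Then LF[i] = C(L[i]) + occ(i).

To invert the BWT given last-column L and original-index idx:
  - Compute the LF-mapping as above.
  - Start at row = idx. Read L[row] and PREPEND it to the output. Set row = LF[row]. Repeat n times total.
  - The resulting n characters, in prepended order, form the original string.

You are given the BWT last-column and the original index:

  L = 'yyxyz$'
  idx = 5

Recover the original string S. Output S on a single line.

Answer: zyyxy$

Derivation:
LF mapping: 2 3 1 4 5 0
Walk LF starting at row 5, prepending L[row]:
  step 1: row=5, L[5]='$', prepend. Next row=LF[5]=0
  step 2: row=0, L[0]='y', prepend. Next row=LF[0]=2
  step 3: row=2, L[2]='x', prepend. Next row=LF[2]=1
  step 4: row=1, L[1]='y', prepend. Next row=LF[1]=3
  step 5: row=3, L[3]='y', prepend. Next row=LF[3]=4
  step 6: row=4, L[4]='z', prepend. Next row=LF[4]=5
Reversed output: zyyxy$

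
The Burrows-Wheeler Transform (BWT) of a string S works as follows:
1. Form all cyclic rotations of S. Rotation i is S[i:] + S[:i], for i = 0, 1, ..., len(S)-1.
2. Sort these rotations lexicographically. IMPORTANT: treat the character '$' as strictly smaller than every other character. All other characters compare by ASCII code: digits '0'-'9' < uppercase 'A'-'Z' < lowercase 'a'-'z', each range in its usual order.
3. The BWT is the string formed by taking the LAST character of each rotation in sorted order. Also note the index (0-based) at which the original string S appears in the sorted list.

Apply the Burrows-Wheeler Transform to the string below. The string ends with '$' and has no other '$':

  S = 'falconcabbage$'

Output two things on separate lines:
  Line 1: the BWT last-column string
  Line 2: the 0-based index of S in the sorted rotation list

All 14 rotations (rotation i = S[i:]+S[:i]):
  rot[0] = falconcabbage$
  rot[1] = alconcabbage$f
  rot[2] = lconcabbage$fa
  rot[3] = concabbage$fal
  rot[4] = oncabbage$falc
  rot[5] = ncabbage$falco
  rot[6] = cabbage$falcon
  rot[7] = abbage$falconc
  rot[8] = bbage$falconca
  rot[9] = bage$falconcab
  rot[10] = age$falconcabb
  rot[11] = ge$falconcabba
  rot[12] = e$falconcabbag
  rot[13] = $falconcabbage
Sorted (with $ < everything):
  sorted[0] = $falconcabbage  (last char: 'e')
  sorted[1] = abbage$falconc  (last char: 'c')
  sorted[2] = age$falconcabb  (last char: 'b')
  sorted[3] = alconcabbage$f  (last char: 'f')
  sorted[4] = bage$falconcab  (last char: 'b')
  sorted[5] = bbage$falconca  (last char: 'a')
  sorted[6] = cabbage$falcon  (last char: 'n')
  sorted[7] = concabbage$fal  (last char: 'l')
  sorted[8] = e$falconcabbag  (last char: 'g')
  sorted[9] = falconcabbage$  (last char: '$')
  sorted[10] = ge$falconcabba  (last char: 'a')
  sorted[11] = lconcabbage$fa  (last char: 'a')
  sorted[12] = ncabbage$falco  (last char: 'o')
  sorted[13] = oncabbage$falc  (last char: 'c')
Last column: ecbfbanlg$aaoc
Original string S is at sorted index 9

Answer: ecbfbanlg$aaoc
9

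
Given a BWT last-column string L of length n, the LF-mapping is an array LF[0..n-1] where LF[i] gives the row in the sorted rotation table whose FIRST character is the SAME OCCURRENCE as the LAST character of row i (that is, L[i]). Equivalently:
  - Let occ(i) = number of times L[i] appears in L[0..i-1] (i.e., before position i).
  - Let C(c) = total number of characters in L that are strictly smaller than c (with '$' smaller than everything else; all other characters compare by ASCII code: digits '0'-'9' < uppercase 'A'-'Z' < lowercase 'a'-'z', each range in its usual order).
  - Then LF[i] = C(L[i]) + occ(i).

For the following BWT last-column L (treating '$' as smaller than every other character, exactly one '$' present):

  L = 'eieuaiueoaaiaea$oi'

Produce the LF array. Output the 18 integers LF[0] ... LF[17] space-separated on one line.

Answer: 6 10 7 16 1 11 17 8 14 2 3 12 4 9 5 0 15 13

Derivation:
Char counts: '$':1, 'a':5, 'e':4, 'i':4, 'o':2, 'u':2
C (first-col start): C('$')=0, C('a')=1, C('e')=6, C('i')=10, C('o')=14, C('u')=16
L[0]='e': occ=0, LF[0]=C('e')+0=6+0=6
L[1]='i': occ=0, LF[1]=C('i')+0=10+0=10
L[2]='e': occ=1, LF[2]=C('e')+1=6+1=7
L[3]='u': occ=0, LF[3]=C('u')+0=16+0=16
L[4]='a': occ=0, LF[4]=C('a')+0=1+0=1
L[5]='i': occ=1, LF[5]=C('i')+1=10+1=11
L[6]='u': occ=1, LF[6]=C('u')+1=16+1=17
L[7]='e': occ=2, LF[7]=C('e')+2=6+2=8
L[8]='o': occ=0, LF[8]=C('o')+0=14+0=14
L[9]='a': occ=1, LF[9]=C('a')+1=1+1=2
L[10]='a': occ=2, LF[10]=C('a')+2=1+2=3
L[11]='i': occ=2, LF[11]=C('i')+2=10+2=12
L[12]='a': occ=3, LF[12]=C('a')+3=1+3=4
L[13]='e': occ=3, LF[13]=C('e')+3=6+3=9
L[14]='a': occ=4, LF[14]=C('a')+4=1+4=5
L[15]='$': occ=0, LF[15]=C('$')+0=0+0=0
L[16]='o': occ=1, LF[16]=C('o')+1=14+1=15
L[17]='i': occ=3, LF[17]=C('i')+3=10+3=13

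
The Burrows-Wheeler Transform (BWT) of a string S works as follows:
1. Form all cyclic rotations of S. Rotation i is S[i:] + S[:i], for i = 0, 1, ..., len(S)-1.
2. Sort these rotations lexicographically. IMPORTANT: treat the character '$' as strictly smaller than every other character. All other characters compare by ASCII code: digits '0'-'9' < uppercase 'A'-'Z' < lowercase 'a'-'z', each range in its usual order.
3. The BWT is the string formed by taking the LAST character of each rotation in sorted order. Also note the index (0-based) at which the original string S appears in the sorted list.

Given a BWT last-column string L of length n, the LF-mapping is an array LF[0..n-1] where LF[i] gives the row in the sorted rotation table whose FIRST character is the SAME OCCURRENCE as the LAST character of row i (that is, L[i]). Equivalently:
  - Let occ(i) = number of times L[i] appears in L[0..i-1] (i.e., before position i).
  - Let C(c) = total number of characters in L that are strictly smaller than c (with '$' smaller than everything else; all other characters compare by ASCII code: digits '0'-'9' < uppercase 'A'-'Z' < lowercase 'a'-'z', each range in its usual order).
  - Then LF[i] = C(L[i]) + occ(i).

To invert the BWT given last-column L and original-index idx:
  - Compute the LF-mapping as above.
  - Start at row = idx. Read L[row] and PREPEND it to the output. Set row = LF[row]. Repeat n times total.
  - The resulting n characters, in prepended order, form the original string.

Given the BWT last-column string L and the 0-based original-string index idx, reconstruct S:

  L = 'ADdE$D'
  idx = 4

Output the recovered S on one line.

Answer: EDdDA$

Derivation:
LF mapping: 1 2 5 4 0 3
Walk LF starting at row 4, prepending L[row]:
  step 1: row=4, L[4]='$', prepend. Next row=LF[4]=0
  step 2: row=0, L[0]='A', prepend. Next row=LF[0]=1
  step 3: row=1, L[1]='D', prepend. Next row=LF[1]=2
  step 4: row=2, L[2]='d', prepend. Next row=LF[2]=5
  step 5: row=5, L[5]='D', prepend. Next row=LF[5]=3
  step 6: row=3, L[3]='E', prepend. Next row=LF[3]=4
Reversed output: EDdDA$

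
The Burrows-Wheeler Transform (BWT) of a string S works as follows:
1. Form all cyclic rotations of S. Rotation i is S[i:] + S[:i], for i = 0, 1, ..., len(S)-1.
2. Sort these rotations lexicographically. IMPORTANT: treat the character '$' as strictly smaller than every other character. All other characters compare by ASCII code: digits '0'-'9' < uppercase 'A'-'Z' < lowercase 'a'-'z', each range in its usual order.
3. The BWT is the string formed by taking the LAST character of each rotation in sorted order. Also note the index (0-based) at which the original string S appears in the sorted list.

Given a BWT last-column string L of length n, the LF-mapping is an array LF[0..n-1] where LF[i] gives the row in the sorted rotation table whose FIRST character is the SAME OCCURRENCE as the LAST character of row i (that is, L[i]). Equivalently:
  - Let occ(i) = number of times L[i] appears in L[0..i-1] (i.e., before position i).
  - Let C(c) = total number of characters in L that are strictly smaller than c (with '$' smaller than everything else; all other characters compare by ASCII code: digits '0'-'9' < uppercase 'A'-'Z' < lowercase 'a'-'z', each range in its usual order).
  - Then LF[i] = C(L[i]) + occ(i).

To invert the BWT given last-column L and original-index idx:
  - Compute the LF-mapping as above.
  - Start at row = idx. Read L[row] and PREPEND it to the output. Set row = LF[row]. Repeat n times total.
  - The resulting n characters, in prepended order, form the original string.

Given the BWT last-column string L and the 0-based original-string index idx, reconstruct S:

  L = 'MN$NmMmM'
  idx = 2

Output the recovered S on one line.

Answer: MNMmmNM$

Derivation:
LF mapping: 1 4 0 5 6 2 7 3
Walk LF starting at row 2, prepending L[row]:
  step 1: row=2, L[2]='$', prepend. Next row=LF[2]=0
  step 2: row=0, L[0]='M', prepend. Next row=LF[0]=1
  step 3: row=1, L[1]='N', prepend. Next row=LF[1]=4
  step 4: row=4, L[4]='m', prepend. Next row=LF[4]=6
  step 5: row=6, L[6]='m', prepend. Next row=LF[6]=7
  step 6: row=7, L[7]='M', prepend. Next row=LF[7]=3
  step 7: row=3, L[3]='N', prepend. Next row=LF[3]=5
  step 8: row=5, L[5]='M', prepend. Next row=LF[5]=2
Reversed output: MNMmmNM$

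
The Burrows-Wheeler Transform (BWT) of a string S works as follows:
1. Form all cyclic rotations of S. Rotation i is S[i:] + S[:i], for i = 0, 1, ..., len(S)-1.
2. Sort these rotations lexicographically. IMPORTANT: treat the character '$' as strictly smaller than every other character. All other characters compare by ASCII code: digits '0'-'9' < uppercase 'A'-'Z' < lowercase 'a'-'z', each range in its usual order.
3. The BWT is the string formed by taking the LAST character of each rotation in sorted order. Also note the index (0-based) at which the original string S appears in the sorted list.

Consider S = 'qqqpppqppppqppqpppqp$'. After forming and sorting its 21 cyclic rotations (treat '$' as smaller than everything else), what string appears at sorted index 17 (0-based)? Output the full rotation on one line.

All 21 rotations (rotation i = S[i:]+S[:i]):
  rot[0] = qqqpppqppppqppqpppqp$
  rot[1] = qqpppqppppqppqpppqp$q
  rot[2] = qpppqppppqppqpppqp$qq
  rot[3] = pppqppppqppqpppqp$qqq
  rot[4] = ppqppppqppqpppqp$qqqp
  rot[5] = pqppppqppqpppqp$qqqpp
  rot[6] = qppppqppqpppqp$qqqppp
  rot[7] = ppppqppqpppqp$qqqpppq
  rot[8] = pppqppqpppqp$qqqpppqp
  rot[9] = ppqppqpppqp$qqqpppqpp
  rot[10] = pqppqpppqp$qqqpppqppp
  rot[11] = qppqpppqp$qqqpppqpppp
  rot[12] = ppqpppqp$qqqpppqppppq
  rot[13] = pqpppqp$qqqpppqppppqp
  rot[14] = qpppqp$qqqpppqppppqpp
  rot[15] = pppqp$qqqpppqppppqppq
  rot[16] = ppqp$qqqpppqppppqppqp
  rot[17] = pqp$qqqpppqppppqppqpp
  rot[18] = qp$qqqpppqppppqppqppp
  rot[19] = p$qqqpppqppppqppqpppq
  rot[20] = $qqqpppqppppqppqpppqp
Sorted (with $ < everything):
  sorted[0] = $qqqpppqppppqppqpppqp
  sorted[1] = p$qqqpppqppppqppqpppq
  sorted[2] = ppppqppqpppqp$qqqpppq
  sorted[3] = pppqp$qqqpppqppppqppq
  sorted[4] = pppqppppqppqpppqp$qqq
  sorted[5] = pppqppqpppqp$qqqpppqp
  sorted[6] = ppqp$qqqpppqppppqppqp
  sorted[7] = ppqppppqppqpppqp$qqqp
  sorted[8] = ppqpppqp$qqqpppqppppq
  sorted[9] = ppqppqpppqp$qqqpppqpp
  sorted[10] = pqp$qqqpppqppppqppqpp
  sorted[11] = pqppppqppqpppqp$qqqpp
  sorted[12] = pqpppqp$qqqpppqppppqp
  sorted[13] = pqppqpppqp$qqqpppqppp
  sorted[14] = qp$qqqpppqppppqppqppp
  sorted[15] = qppppqppqpppqp$qqqppp
  sorted[16] = qpppqp$qqqpppqppppqpp
  sorted[17] = qpppqppppqppqpppqp$qq
  sorted[18] = qppqpppqp$qqqpppqpppp
  sorted[19] = qqpppqppppqppqpppqp$q
  sorted[20] = qqqpppqppppqppqpppqp$
sorted[17] = qpppqppppqppqpppqp$qq

Answer: qpppqppppqppqpppqp$qq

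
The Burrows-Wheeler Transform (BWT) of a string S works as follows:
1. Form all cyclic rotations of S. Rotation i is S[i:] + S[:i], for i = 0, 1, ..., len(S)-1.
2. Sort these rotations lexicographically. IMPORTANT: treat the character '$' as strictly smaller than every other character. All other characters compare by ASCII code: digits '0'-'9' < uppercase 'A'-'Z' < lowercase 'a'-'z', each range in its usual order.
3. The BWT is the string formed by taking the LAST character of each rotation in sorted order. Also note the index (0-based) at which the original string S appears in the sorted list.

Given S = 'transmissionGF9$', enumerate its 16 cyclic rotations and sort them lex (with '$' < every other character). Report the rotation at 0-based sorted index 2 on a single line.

All 16 rotations (rotation i = S[i:]+S[:i]):
  rot[0] = transmissionGF9$
  rot[1] = ransmissionGF9$t
  rot[2] = ansmissionGF9$tr
  rot[3] = nsmissionGF9$tra
  rot[4] = smissionGF9$tran
  rot[5] = missionGF9$trans
  rot[6] = issionGF9$transm
  rot[7] = ssionGF9$transmi
  rot[8] = sionGF9$transmis
  rot[9] = ionGF9$transmiss
  rot[10] = onGF9$transmissi
  rot[11] = nGF9$transmissio
  rot[12] = GF9$transmission
  rot[13] = F9$transmissionG
  rot[14] = 9$transmissionGF
  rot[15] = $transmissionGF9
Sorted (with $ < everything):
  sorted[0] = $transmissionGF9
  sorted[1] = 9$transmissionGF
  sorted[2] = F9$transmissionG
  sorted[3] = GF9$transmission
  sorted[4] = ansmissionGF9$tr
  sorted[5] = ionGF9$transmiss
  sorted[6] = issionGF9$transm
  sorted[7] = missionGF9$trans
  sorted[8] = nGF9$transmissio
  sorted[9] = nsmissionGF9$tra
  sorted[10] = onGF9$transmissi
  sorted[11] = ransmissionGF9$t
  sorted[12] = sionGF9$transmis
  sorted[13] = smissionGF9$tran
  sorted[14] = ssionGF9$transmi
  sorted[15] = transmissionGF9$
sorted[2] = F9$transmissionG

Answer: F9$transmissionG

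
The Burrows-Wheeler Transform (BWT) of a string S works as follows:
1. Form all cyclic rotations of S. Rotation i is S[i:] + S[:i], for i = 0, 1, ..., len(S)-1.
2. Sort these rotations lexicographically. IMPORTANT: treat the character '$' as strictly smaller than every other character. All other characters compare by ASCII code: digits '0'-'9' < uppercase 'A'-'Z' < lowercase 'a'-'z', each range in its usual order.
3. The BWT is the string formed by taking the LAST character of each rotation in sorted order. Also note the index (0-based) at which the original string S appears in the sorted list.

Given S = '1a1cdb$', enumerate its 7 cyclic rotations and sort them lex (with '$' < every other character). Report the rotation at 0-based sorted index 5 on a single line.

All 7 rotations (rotation i = S[i:]+S[:i]):
  rot[0] = 1a1cdb$
  rot[1] = a1cdb$1
  rot[2] = 1cdb$1a
  rot[3] = cdb$1a1
  rot[4] = db$1a1c
  rot[5] = b$1a1cd
  rot[6] = $1a1cdb
Sorted (with $ < everything):
  sorted[0] = $1a1cdb
  sorted[1] = 1a1cdb$
  sorted[2] = 1cdb$1a
  sorted[3] = a1cdb$1
  sorted[4] = b$1a1cd
  sorted[5] = cdb$1a1
  sorted[6] = db$1a1c
sorted[5] = cdb$1a1

Answer: cdb$1a1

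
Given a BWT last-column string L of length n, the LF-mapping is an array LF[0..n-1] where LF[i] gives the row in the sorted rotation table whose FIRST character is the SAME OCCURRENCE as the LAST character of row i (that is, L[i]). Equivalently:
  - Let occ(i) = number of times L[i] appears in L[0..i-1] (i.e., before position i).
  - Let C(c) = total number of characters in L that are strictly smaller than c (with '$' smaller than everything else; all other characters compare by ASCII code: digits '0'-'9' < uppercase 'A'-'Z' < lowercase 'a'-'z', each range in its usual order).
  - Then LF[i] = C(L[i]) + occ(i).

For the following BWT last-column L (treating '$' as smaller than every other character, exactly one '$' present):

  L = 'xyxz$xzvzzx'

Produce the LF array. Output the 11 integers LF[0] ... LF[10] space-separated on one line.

Answer: 2 6 3 7 0 4 8 1 9 10 5

Derivation:
Char counts: '$':1, 'v':1, 'x':4, 'y':1, 'z':4
C (first-col start): C('$')=0, C('v')=1, C('x')=2, C('y')=6, C('z')=7
L[0]='x': occ=0, LF[0]=C('x')+0=2+0=2
L[1]='y': occ=0, LF[1]=C('y')+0=6+0=6
L[2]='x': occ=1, LF[2]=C('x')+1=2+1=3
L[3]='z': occ=0, LF[3]=C('z')+0=7+0=7
L[4]='$': occ=0, LF[4]=C('$')+0=0+0=0
L[5]='x': occ=2, LF[5]=C('x')+2=2+2=4
L[6]='z': occ=1, LF[6]=C('z')+1=7+1=8
L[7]='v': occ=0, LF[7]=C('v')+0=1+0=1
L[8]='z': occ=2, LF[8]=C('z')+2=7+2=9
L[9]='z': occ=3, LF[9]=C('z')+3=7+3=10
L[10]='x': occ=3, LF[10]=C('x')+3=2+3=5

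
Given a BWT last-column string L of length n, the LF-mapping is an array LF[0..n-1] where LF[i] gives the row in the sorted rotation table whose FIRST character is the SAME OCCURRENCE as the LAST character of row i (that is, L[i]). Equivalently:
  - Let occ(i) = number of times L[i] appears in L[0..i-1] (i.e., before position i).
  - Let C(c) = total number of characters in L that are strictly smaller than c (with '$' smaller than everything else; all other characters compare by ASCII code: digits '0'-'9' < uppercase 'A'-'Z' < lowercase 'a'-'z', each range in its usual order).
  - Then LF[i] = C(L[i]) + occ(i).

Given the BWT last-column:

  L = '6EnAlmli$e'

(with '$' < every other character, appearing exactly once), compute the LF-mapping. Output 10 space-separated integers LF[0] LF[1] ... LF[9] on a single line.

Char counts: '$':1, '6':1, 'A':1, 'E':1, 'e':1, 'i':1, 'l':2, 'm':1, 'n':1
C (first-col start): C('$')=0, C('6')=1, C('A')=2, C('E')=3, C('e')=4, C('i')=5, C('l')=6, C('m')=8, C('n')=9
L[0]='6': occ=0, LF[0]=C('6')+0=1+0=1
L[1]='E': occ=0, LF[1]=C('E')+0=3+0=3
L[2]='n': occ=0, LF[2]=C('n')+0=9+0=9
L[3]='A': occ=0, LF[3]=C('A')+0=2+0=2
L[4]='l': occ=0, LF[4]=C('l')+0=6+0=6
L[5]='m': occ=0, LF[5]=C('m')+0=8+0=8
L[6]='l': occ=1, LF[6]=C('l')+1=6+1=7
L[7]='i': occ=0, LF[7]=C('i')+0=5+0=5
L[8]='$': occ=0, LF[8]=C('$')+0=0+0=0
L[9]='e': occ=0, LF[9]=C('e')+0=4+0=4

Answer: 1 3 9 2 6 8 7 5 0 4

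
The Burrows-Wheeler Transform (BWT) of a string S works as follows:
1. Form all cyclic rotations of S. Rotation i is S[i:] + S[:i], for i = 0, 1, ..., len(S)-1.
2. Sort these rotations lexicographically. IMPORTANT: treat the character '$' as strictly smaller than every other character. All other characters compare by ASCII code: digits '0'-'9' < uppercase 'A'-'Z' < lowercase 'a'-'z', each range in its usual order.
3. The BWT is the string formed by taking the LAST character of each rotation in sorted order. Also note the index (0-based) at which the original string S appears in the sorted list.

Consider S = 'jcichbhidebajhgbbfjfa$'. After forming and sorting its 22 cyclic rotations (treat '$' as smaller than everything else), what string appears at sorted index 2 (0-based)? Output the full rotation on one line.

All 22 rotations (rotation i = S[i:]+S[:i]):
  rot[0] = jcichbhidebajhgbbfjfa$
  rot[1] = cichbhidebajhgbbfjfa$j
  rot[2] = ichbhidebajhgbbfjfa$jc
  rot[3] = chbhidebajhgbbfjfa$jci
  rot[4] = hbhidebajhgbbfjfa$jcic
  rot[5] = bhidebajhgbbfjfa$jcich
  rot[6] = hidebajhgbbfjfa$jcichb
  rot[7] = idebajhgbbfjfa$jcichbh
  rot[8] = debajhgbbfjfa$jcichbhi
  rot[9] = ebajhgbbfjfa$jcichbhid
  rot[10] = bajhgbbfjfa$jcichbhide
  rot[11] = ajhgbbfjfa$jcichbhideb
  rot[12] = jhgbbfjfa$jcichbhideba
  rot[13] = hgbbfjfa$jcichbhidebaj
  rot[14] = gbbfjfa$jcichbhidebajh
  rot[15] = bbfjfa$jcichbhidebajhg
  rot[16] = bfjfa$jcichbhidebajhgb
  rot[17] = fjfa$jcichbhidebajhgbb
  rot[18] = jfa$jcichbhidebajhgbbf
  rot[19] = fa$jcichbhidebajhgbbfj
  rot[20] = a$jcichbhidebajhgbbfjf
  rot[21] = $jcichbhidebajhgbbfjfa
Sorted (with $ < everything):
  sorted[0] = $jcichbhidebajhgbbfjfa
  sorted[1] = a$jcichbhidebajhgbbfjf
  sorted[2] = ajhgbbfjfa$jcichbhideb
  sorted[3] = bajhgbbfjfa$jcichbhide
  sorted[4] = bbfjfa$jcichbhidebajhg
  sorted[5] = bfjfa$jcichbhidebajhgb
  sorted[6] = bhidebajhgbbfjfa$jcich
  sorted[7] = chbhidebajhgbbfjfa$jci
  sorted[8] = cichbhidebajhgbbfjfa$j
  sorted[9] = debajhgbbfjfa$jcichbhi
  sorted[10] = ebajhgbbfjfa$jcichbhid
  sorted[11] = fa$jcichbhidebajhgbbfj
  sorted[12] = fjfa$jcichbhidebajhgbb
  sorted[13] = gbbfjfa$jcichbhidebajh
  sorted[14] = hbhidebajhgbbfjfa$jcic
  sorted[15] = hgbbfjfa$jcichbhidebaj
  sorted[16] = hidebajhgbbfjfa$jcichb
  sorted[17] = ichbhidebajhgbbfjfa$jc
  sorted[18] = idebajhgbbfjfa$jcichbh
  sorted[19] = jcichbhidebajhgbbfjfa$
  sorted[20] = jfa$jcichbhidebajhgbbf
  sorted[21] = jhgbbfjfa$jcichbhideba
sorted[2] = ajhgbbfjfa$jcichbhideb

Answer: ajhgbbfjfa$jcichbhideb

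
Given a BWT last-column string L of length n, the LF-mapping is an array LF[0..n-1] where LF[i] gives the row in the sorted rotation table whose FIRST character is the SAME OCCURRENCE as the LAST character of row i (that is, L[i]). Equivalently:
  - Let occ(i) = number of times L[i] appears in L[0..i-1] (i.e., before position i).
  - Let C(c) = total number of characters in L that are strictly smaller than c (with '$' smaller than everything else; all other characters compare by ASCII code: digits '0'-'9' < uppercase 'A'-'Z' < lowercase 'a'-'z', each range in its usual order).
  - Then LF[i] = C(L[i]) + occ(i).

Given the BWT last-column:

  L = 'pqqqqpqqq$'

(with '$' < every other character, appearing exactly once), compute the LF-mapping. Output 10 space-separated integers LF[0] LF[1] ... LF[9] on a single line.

Char counts: '$':1, 'p':2, 'q':7
C (first-col start): C('$')=0, C('p')=1, C('q')=3
L[0]='p': occ=0, LF[0]=C('p')+0=1+0=1
L[1]='q': occ=0, LF[1]=C('q')+0=3+0=3
L[2]='q': occ=1, LF[2]=C('q')+1=3+1=4
L[3]='q': occ=2, LF[3]=C('q')+2=3+2=5
L[4]='q': occ=3, LF[4]=C('q')+3=3+3=6
L[5]='p': occ=1, LF[5]=C('p')+1=1+1=2
L[6]='q': occ=4, LF[6]=C('q')+4=3+4=7
L[7]='q': occ=5, LF[7]=C('q')+5=3+5=8
L[8]='q': occ=6, LF[8]=C('q')+6=3+6=9
L[9]='$': occ=0, LF[9]=C('$')+0=0+0=0

Answer: 1 3 4 5 6 2 7 8 9 0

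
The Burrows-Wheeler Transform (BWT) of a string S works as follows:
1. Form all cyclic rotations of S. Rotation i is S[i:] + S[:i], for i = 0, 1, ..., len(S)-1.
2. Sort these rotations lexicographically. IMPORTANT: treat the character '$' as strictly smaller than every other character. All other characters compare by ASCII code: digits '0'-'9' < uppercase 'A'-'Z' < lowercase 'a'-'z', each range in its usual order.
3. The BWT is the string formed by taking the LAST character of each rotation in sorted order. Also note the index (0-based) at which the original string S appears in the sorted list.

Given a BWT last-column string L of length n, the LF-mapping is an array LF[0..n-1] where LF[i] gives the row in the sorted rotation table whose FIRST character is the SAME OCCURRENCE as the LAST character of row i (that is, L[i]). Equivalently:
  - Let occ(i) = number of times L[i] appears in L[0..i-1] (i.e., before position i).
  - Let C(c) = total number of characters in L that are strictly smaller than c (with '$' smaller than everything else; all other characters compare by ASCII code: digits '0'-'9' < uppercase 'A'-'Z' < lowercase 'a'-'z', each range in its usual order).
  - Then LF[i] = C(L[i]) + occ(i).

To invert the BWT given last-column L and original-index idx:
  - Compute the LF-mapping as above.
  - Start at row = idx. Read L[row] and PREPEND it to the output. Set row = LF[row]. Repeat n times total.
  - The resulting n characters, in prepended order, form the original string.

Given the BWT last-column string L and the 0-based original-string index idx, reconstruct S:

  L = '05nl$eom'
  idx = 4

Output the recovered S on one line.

LF mapping: 1 2 6 4 0 3 7 5
Walk LF starting at row 4, prepending L[row]:
  step 1: row=4, L[4]='$', prepend. Next row=LF[4]=0
  step 2: row=0, L[0]='0', prepend. Next row=LF[0]=1
  step 3: row=1, L[1]='5', prepend. Next row=LF[1]=2
  step 4: row=2, L[2]='n', prepend. Next row=LF[2]=6
  step 5: row=6, L[6]='o', prepend. Next row=LF[6]=7
  step 6: row=7, L[7]='m', prepend. Next row=LF[7]=5
  step 7: row=5, L[5]='e', prepend. Next row=LF[5]=3
  step 8: row=3, L[3]='l', prepend. Next row=LF[3]=4
Reversed output: lemon50$

Answer: lemon50$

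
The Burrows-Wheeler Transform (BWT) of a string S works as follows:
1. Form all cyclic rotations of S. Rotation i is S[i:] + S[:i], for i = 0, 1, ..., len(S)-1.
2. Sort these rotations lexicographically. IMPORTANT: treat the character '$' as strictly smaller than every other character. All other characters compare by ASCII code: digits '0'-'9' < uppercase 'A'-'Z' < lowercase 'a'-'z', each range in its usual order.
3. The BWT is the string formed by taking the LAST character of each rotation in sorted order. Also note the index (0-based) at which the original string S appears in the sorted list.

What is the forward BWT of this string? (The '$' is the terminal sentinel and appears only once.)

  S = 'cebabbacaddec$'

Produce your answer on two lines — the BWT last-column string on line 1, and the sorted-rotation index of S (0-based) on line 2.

All 14 rotations (rotation i = S[i:]+S[:i]):
  rot[0] = cebabbacaddec$
  rot[1] = ebabbacaddec$c
  rot[2] = babbacaddec$ce
  rot[3] = abbacaddec$ceb
  rot[4] = bbacaddec$ceba
  rot[5] = bacaddec$cebab
  rot[6] = acaddec$cebabb
  rot[7] = caddec$cebabba
  rot[8] = addec$cebabbac
  rot[9] = ddec$cebabbaca
  rot[10] = dec$cebabbacad
  rot[11] = ec$cebabbacadd
  rot[12] = c$cebabbacadde
  rot[13] = $cebabbacaddec
Sorted (with $ < everything):
  sorted[0] = $cebabbacaddec  (last char: 'c')
  sorted[1] = abbacaddec$ceb  (last char: 'b')
  sorted[2] = acaddec$cebabb  (last char: 'b')
  sorted[3] = addec$cebabbac  (last char: 'c')
  sorted[4] = babbacaddec$ce  (last char: 'e')
  sorted[5] = bacaddec$cebab  (last char: 'b')
  sorted[6] = bbacaddec$ceba  (last char: 'a')
  sorted[7] = c$cebabbacadde  (last char: 'e')
  sorted[8] = caddec$cebabba  (last char: 'a')
  sorted[9] = cebabbacaddec$  (last char: '$')
  sorted[10] = ddec$cebabbaca  (last char: 'a')
  sorted[11] = dec$cebabbacad  (last char: 'd')
  sorted[12] = ebabbacaddec$c  (last char: 'c')
  sorted[13] = ec$cebabbacadd  (last char: 'd')
Last column: cbbcebaea$adcd
Original string S is at sorted index 9

Answer: cbbcebaea$adcd
9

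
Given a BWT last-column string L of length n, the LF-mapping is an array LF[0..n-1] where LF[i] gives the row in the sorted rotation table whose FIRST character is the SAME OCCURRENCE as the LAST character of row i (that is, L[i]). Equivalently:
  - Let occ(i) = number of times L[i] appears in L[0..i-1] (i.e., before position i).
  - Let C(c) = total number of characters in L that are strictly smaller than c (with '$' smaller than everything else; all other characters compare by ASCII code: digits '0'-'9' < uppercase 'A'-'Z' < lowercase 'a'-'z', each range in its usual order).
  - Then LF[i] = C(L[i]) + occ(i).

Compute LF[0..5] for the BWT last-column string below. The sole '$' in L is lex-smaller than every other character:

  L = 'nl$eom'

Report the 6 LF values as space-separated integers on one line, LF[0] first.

Answer: 4 2 0 1 5 3

Derivation:
Char counts: '$':1, 'e':1, 'l':1, 'm':1, 'n':1, 'o':1
C (first-col start): C('$')=0, C('e')=1, C('l')=2, C('m')=3, C('n')=4, C('o')=5
L[0]='n': occ=0, LF[0]=C('n')+0=4+0=4
L[1]='l': occ=0, LF[1]=C('l')+0=2+0=2
L[2]='$': occ=0, LF[2]=C('$')+0=0+0=0
L[3]='e': occ=0, LF[3]=C('e')+0=1+0=1
L[4]='o': occ=0, LF[4]=C('o')+0=5+0=5
L[5]='m': occ=0, LF[5]=C('m')+0=3+0=3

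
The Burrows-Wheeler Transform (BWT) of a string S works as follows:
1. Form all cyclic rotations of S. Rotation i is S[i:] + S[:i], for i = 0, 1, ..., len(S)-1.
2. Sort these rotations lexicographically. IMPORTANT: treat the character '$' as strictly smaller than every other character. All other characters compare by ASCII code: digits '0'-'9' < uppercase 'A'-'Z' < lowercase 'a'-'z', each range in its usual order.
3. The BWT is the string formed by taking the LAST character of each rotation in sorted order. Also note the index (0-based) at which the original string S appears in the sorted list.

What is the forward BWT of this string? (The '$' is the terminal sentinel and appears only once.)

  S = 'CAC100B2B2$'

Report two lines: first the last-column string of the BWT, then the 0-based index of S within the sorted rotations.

Answer: 210CBBC20A$
10

Derivation:
All 11 rotations (rotation i = S[i:]+S[:i]):
  rot[0] = CAC100B2B2$
  rot[1] = AC100B2B2$C
  rot[2] = C100B2B2$CA
  rot[3] = 100B2B2$CAC
  rot[4] = 00B2B2$CAC1
  rot[5] = 0B2B2$CAC10
  rot[6] = B2B2$CAC100
  rot[7] = 2B2$CAC100B
  rot[8] = B2$CAC100B2
  rot[9] = 2$CAC100B2B
  rot[10] = $CAC100B2B2
Sorted (with $ < everything):
  sorted[0] = $CAC100B2B2  (last char: '2')
  sorted[1] = 00B2B2$CAC1  (last char: '1')
  sorted[2] = 0B2B2$CAC10  (last char: '0')
  sorted[3] = 100B2B2$CAC  (last char: 'C')
  sorted[4] = 2$CAC100B2B  (last char: 'B')
  sorted[5] = 2B2$CAC100B  (last char: 'B')
  sorted[6] = AC100B2B2$C  (last char: 'C')
  sorted[7] = B2$CAC100B2  (last char: '2')
  sorted[8] = B2B2$CAC100  (last char: '0')
  sorted[9] = C100B2B2$CA  (last char: 'A')
  sorted[10] = CAC100B2B2$  (last char: '$')
Last column: 210CBBC20A$
Original string S is at sorted index 10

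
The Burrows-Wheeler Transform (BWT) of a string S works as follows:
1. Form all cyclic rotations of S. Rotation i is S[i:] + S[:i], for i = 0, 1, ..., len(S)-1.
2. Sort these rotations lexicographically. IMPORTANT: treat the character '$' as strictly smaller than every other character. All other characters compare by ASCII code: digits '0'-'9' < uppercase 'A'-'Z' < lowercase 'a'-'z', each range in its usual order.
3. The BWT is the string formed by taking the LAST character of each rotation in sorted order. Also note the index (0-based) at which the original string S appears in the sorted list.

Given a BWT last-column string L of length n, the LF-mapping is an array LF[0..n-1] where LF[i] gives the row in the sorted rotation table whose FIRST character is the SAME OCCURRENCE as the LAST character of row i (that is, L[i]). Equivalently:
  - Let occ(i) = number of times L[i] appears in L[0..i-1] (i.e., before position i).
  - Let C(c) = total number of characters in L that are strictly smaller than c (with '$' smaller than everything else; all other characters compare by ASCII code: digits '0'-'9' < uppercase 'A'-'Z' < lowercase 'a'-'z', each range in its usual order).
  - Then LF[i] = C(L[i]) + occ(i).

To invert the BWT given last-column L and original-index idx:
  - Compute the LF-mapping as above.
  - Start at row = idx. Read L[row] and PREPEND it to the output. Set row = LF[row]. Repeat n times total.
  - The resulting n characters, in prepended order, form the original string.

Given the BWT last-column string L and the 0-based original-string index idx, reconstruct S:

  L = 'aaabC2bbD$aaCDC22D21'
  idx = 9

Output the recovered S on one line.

Answer: DCa22bC2aDb2aDa1bCa$

Derivation:
LF mapping: 12 13 14 17 6 2 18 19 9 0 15 16 7 10 8 3 4 11 5 1
Walk LF starting at row 9, prepending L[row]:
  step 1: row=9, L[9]='$', prepend. Next row=LF[9]=0
  step 2: row=0, L[0]='a', prepend. Next row=LF[0]=12
  step 3: row=12, L[12]='C', prepend. Next row=LF[12]=7
  step 4: row=7, L[7]='b', prepend. Next row=LF[7]=19
  step 5: row=19, L[19]='1', prepend. Next row=LF[19]=1
  step 6: row=1, L[1]='a', prepend. Next row=LF[1]=13
  step 7: row=13, L[13]='D', prepend. Next row=LF[13]=10
  step 8: row=10, L[10]='a', prepend. Next row=LF[10]=15
  step 9: row=15, L[15]='2', prepend. Next row=LF[15]=3
  step 10: row=3, L[3]='b', prepend. Next row=LF[3]=17
  step 11: row=17, L[17]='D', prepend. Next row=LF[17]=11
  step 12: row=11, L[11]='a', prepend. Next row=LF[11]=16
  step 13: row=16, L[16]='2', prepend. Next row=LF[16]=4
  step 14: row=4, L[4]='C', prepend. Next row=LF[4]=6
  step 15: row=6, L[6]='b', prepend. Next row=LF[6]=18
  step 16: row=18, L[18]='2', prepend. Next row=LF[18]=5
  step 17: row=5, L[5]='2', prepend. Next row=LF[5]=2
  step 18: row=2, L[2]='a', prepend. Next row=LF[2]=14
  step 19: row=14, L[14]='C', prepend. Next row=LF[14]=8
  step 20: row=8, L[8]='D', prepend. Next row=LF[8]=9
Reversed output: DCa22bC2aDb2aDa1bCa$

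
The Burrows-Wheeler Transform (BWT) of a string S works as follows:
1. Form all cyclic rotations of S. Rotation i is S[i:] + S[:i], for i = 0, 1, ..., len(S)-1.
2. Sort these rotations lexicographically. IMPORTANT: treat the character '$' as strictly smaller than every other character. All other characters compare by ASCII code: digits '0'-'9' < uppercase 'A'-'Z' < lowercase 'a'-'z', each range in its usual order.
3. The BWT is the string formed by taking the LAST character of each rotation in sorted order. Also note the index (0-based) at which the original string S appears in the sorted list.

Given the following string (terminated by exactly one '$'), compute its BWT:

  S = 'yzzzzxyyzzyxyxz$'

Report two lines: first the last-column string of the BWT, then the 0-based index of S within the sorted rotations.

Answer: zyzyzxxy$xzzzyzy
8

Derivation:
All 16 rotations (rotation i = S[i:]+S[:i]):
  rot[0] = yzzzzxyyzzyxyxz$
  rot[1] = zzzzxyyzzyxyxz$y
  rot[2] = zzzxyyzzyxyxz$yz
  rot[3] = zzxyyzzyxyxz$yzz
  rot[4] = zxyyzzyxyxz$yzzz
  rot[5] = xyyzzyxyxz$yzzzz
  rot[6] = yyzzyxyxz$yzzzzx
  rot[7] = yzzyxyxz$yzzzzxy
  rot[8] = zzyxyxz$yzzzzxyy
  rot[9] = zyxyxz$yzzzzxyyz
  rot[10] = yxyxz$yzzzzxyyzz
  rot[11] = xyxz$yzzzzxyyzzy
  rot[12] = yxz$yzzzzxyyzzyx
  rot[13] = xz$yzzzzxyyzzyxy
  rot[14] = z$yzzzzxyyzzyxyx
  rot[15] = $yzzzzxyyzzyxyxz
Sorted (with $ < everything):
  sorted[0] = $yzzzzxyyzzyxyxz  (last char: 'z')
  sorted[1] = xyxz$yzzzzxyyzzy  (last char: 'y')
  sorted[2] = xyyzzyxyxz$yzzzz  (last char: 'z')
  sorted[3] = xz$yzzzzxyyzzyxy  (last char: 'y')
  sorted[4] = yxyxz$yzzzzxyyzz  (last char: 'z')
  sorted[5] = yxz$yzzzzxyyzzyx  (last char: 'x')
  sorted[6] = yyzzyxyxz$yzzzzx  (last char: 'x')
  sorted[7] = yzzyxyxz$yzzzzxy  (last char: 'y')
  sorted[8] = yzzzzxyyzzyxyxz$  (last char: '$')
  sorted[9] = z$yzzzzxyyzzyxyx  (last char: 'x')
  sorted[10] = zxyyzzyxyxz$yzzz  (last char: 'z')
  sorted[11] = zyxyxz$yzzzzxyyz  (last char: 'z')
  sorted[12] = zzxyyzzyxyxz$yzz  (last char: 'z')
  sorted[13] = zzyxyxz$yzzzzxyy  (last char: 'y')
  sorted[14] = zzzxyyzzyxyxz$yz  (last char: 'z')
  sorted[15] = zzzzxyyzzyxyxz$y  (last char: 'y')
Last column: zyzyzxxy$xzzzyzy
Original string S is at sorted index 8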